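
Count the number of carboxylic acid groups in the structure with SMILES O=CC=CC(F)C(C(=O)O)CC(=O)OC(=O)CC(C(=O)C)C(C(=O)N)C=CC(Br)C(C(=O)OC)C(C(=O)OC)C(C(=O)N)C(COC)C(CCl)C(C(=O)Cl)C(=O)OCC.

Reading the structure from left to right:
  OHC: terminal –CHO: carbonyl C bonded to H and C → aldehyde.
  CH=CH: C=C double bond → alkene.
  CH(F): halogen on an sp³ carbon → alkyl halide.
  CH(COOH): pendant –COOH: carbonyl C bonded to C and –OH → carboxylic acid.
  CH2CO-O-COCH2: two acyl groups sharing one oxygen, –C(=O)–O–C(=O)– → anhydride.
  CH(COCH3): pendant –COCH3: carbonyl C bonded to two carbons → ketone.
  CH(CONH2): pendant –CONH2: carbonyl C bonded to C and N → amide.
  CH=CH: C=C double bond → alkene.
  CH(Br): halogen on an sp³ carbon → alkyl halide.
  CH(COOCH3): pendant –COOCH3: carbonyl C bonded to C and –OCH3 → ester.
  CH(COOCH3): pendant –COOCH3: carbonyl C bonded to C and –OCH3 → ester.
  CH(CONH2): pendant –CONH2: carbonyl C bonded to C and N → amide.
  CH(CH2OCH3): pendant –CH2OCH3: C–O–C linkage → ether.
  CH(CH2Cl): pendant –CH2X: halogen on sp³ carbon → alkyl halide.
  CH(COCl): pendant –C(=O)X: carbonyl C bonded to C and halogen → acyl halide.
  COOCH2CH3: –C(=O)OCH2CH3: carbonyl C bonded to C and to –OEt → ester.
Carboxylic acid appears at: CH(COOH) → 1.

1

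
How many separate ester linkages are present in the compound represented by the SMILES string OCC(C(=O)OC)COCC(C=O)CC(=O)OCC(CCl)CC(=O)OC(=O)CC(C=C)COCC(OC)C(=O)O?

Working along the chain:
  HOCH2: HO– on an sp³ carbon → alcohol.
  CH(COOCH3): pendant –COOCH3: carbonyl C bonded to C and –OCH3 → ester.
  CH2OCH2: C–O–C with sp³ carbons on both sides and no adjacent C=O → ether.
  CH(CHO): pendant –CHO: carbonyl C bonded to C and H → aldehyde.
  CH2COOCH2: –C(=O)–O–C with C on the carbonyl side → ester.
  CH(CH2Cl): pendant –CH2X: halogen on sp³ carbon → alkyl halide.
  CH2CO-O-COCH2: two acyl groups sharing one oxygen, –C(=O)–O–C(=O)– → anhydride.
  CH(CH=CH2): pendant –CH=CH2: C=C double bond → alkene.
  CH2OCH2: C–O–C with sp³ carbons on both sides and no adjacent C=O → ether.
  CH(OCH3): pendant –OCH3: C–O–C with sp³ C, no adjacent C=O → ether.
  COOH: –COOH: carbonyl C bonded to –OH and C → carboxylic acid (the –OH is not a separate alcohol).
Ester appears at: CH(COOCH3), CH2COOCH2 → 2.

2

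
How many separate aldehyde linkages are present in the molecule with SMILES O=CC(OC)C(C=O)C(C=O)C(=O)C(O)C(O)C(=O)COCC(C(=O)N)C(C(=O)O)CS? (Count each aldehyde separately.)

terminal –CHO: carbonyl C bonded to H and C → aldehyde.
pendant –OCH3: C–O–C with sp³ C, no adjacent C=O → ether.
pendant –CHO: carbonyl C bonded to C and H → aldehyde.
pendant –CHO: carbonyl C bonded to C and H → aldehyde.
–C(=O)– with carbon on both sides → ketone.
–OH on an sp³ carbon → alcohol (secondary).
–OH on an sp³ carbon → alcohol (secondary).
–C(=O)– with carbon on both sides → ketone.
C–O–C with sp³ carbons on both sides and no adjacent C=O → ether.
pendant –CONH2: carbonyl C bonded to C and N → amide.
pendant –COOH: carbonyl C bonded to C and –OH → carboxylic acid.
–SH on an sp³ carbon → thiol.
Aldehyde appears at: OHC, CH(CHO), CH(CHO) → 3.

3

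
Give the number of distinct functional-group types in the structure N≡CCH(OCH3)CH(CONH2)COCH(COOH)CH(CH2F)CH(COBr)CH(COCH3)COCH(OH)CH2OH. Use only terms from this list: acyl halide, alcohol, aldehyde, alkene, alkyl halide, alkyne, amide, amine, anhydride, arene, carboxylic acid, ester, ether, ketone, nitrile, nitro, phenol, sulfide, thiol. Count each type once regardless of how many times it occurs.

Taking each segment in turn:
  N≡C: N≡C–: carbon triple-bonded to nitrogen → nitrile.
  CH(OCH3): pendant –OCH3: C–O–C with sp³ C, no adjacent C=O → ether.
  CH(CONH2): pendant –CONH2: carbonyl C bonded to C and N → amide.
  CO: –C(=O)– with carbon on both sides → ketone.
  CH(COOH): pendant –COOH: carbonyl C bonded to C and –OH → carboxylic acid.
  CH(CH2F): pendant –CH2X: halogen on sp³ carbon → alkyl halide.
  CH(COBr): pendant –C(=O)X: carbonyl C bonded to C and halogen → acyl halide.
  CH(COCH3): pendant –COCH3: carbonyl C bonded to two carbons → ketone.
  CO: –C(=O)– with carbon on both sides → ketone.
  CH(OH): –OH on an sp³ carbon → alcohol (secondary).
  CH2OH: –OH on an sp³ carbon → alcohol.
Distinct types present: acyl halide, alcohol, alkyl halide, amide, carboxylic acid, ether, ketone, nitrile.

8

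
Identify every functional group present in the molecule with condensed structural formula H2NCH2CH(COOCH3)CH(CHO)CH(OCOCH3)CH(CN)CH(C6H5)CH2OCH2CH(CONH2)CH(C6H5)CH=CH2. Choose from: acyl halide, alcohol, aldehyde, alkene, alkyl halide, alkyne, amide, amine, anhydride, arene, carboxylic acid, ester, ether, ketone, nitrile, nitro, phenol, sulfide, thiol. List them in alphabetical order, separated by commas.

–NH2 on an sp³ carbon with no adjacent C=O → amine.
pendant –COOCH3: carbonyl C bonded to C and –OCH3 → ester.
pendant –CHO: carbonyl C bonded to C and H → aldehyde.
pendant –OC(=O)CH3: an acyloxy group → ester.
pendant –C≡N: nitrile.
pendant –C6H5: benzene ring → arene.
C–O–C with sp³ carbons on both sides and no adjacent C=O → ether.
pendant –CONH2: carbonyl C bonded to C and N → amide.
pendant –C6H5: benzene ring → arene.
C=C double bond → alkene.

aldehyde, alkene, amide, amine, arene, ester, ether, nitrile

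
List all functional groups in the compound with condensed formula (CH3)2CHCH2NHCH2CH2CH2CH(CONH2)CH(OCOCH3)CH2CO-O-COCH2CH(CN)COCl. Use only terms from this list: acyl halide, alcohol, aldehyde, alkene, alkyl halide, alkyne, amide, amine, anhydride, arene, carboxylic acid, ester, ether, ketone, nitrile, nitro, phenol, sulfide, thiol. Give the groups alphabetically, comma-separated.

C–N–C with sp³ carbons and no adjacent C=O → amine (secondary).
pendant –CONH2: carbonyl C bonded to C and N → amide.
pendant –OC(=O)CH3: an acyloxy group → ester.
two acyl groups sharing one oxygen, –C(=O)–O–C(=O)– → anhydride.
pendant –C≡N: nitrile.
–C(=O)Cl: carbonyl C bonded to C and to a halogen → acyl halide (not alkyl halide).

acyl halide, amide, amine, anhydride, ester, nitrile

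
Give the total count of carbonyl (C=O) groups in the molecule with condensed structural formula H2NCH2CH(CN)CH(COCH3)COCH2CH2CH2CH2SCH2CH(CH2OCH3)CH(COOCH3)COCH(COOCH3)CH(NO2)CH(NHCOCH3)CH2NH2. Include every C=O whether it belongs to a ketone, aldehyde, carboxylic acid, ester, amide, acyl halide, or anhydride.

CH(COCH3): ketone, 1 C=O (running total 1).
CO: ketone, 1 C=O (running total 2).
CH(COOCH3): ester, 1 C=O (running total 3).
CO: ketone, 1 C=O (running total 4).
CH(COOCH3): ester, 1 C=O (running total 5).
CH(NHCOCH3): amide, 1 C=O (running total 6).

6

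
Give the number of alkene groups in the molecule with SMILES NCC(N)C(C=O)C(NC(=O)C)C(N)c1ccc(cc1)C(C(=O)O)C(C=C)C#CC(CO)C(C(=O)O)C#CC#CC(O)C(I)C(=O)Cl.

1

–NH2 on an sp³ carbon with no adjacent C=O → amine.
–NH2 on an sp³ carbon with no adjacent C=O → amine.
pendant –CHO: carbonyl C bonded to C and H → aldehyde.
pendant –NHC(=O)CH3: N bonded to a carbonyl → amide (not amine).
–NH2 on an sp³ carbon with no adjacent C=O → amine.
para-disubstituted benzene ring → arene.
pendant –COOH: carbonyl C bonded to C and –OH → carboxylic acid.
pendant –CH=CH2: C=C double bond → alkene.
C≡C triple bond → alkyne.
pendant –CH2OH on an sp³ backbone C → alcohol.
pendant –COOH: carbonyl C bonded to C and –OH → carboxylic acid.
C≡C triple bond → alkyne.
C≡C triple bond → alkyne.
–OH on an sp³ carbon → alcohol (secondary).
halogen on an sp³ carbon → alkyl halide.
–C(=O)Cl: carbonyl C bonded to C and to a halogen → acyl halide (not alkyl halide).
Alkene appears at: CH(CH=CH2) → 1.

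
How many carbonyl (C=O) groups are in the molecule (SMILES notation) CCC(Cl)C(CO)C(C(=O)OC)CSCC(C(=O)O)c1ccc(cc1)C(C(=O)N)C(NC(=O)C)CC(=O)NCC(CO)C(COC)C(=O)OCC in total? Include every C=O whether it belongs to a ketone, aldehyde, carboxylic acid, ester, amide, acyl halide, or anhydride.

CH(COOCH3): ester, 1 C=O (running total 1).
CH(COOH): carboxylic acid, 1 C=O (running total 2).
CH(CONH2): amide, 1 C=O (running total 3).
CH(NHCOCH3): amide, 1 C=O (running total 4).
CH2CONHCH2: amide, 1 C=O (running total 5).
COOCH2CH3: ester, 1 C=O (running total 6).

6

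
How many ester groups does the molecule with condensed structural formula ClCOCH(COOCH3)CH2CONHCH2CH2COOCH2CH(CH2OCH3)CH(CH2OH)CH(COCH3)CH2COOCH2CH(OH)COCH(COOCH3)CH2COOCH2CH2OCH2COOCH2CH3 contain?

6

Taking each segment in turn:
  ClCO: –C(=O)Cl: carbonyl C bonded to C and to a halogen → acyl halide (not alkyl halide).
  CH(COOCH3): pendant –COOCH3: carbonyl C bonded to C and –OCH3 → ester.
  CH2CONHCH2: –C(=O)–N– linkage → amide (the N is not an amine).
  CH2COOCH2: –C(=O)–O–C with C on the carbonyl side → ester.
  CH(CH2OCH3): pendant –CH2OCH3: C–O–C linkage → ether.
  CH(CH2OH): pendant –CH2OH on an sp³ backbone C → alcohol.
  CH(COCH3): pendant –COCH3: carbonyl C bonded to two carbons → ketone.
  CH2COOCH2: –C(=O)–O–C with C on the carbonyl side → ester.
  CH(OH): –OH on an sp³ carbon → alcohol (secondary).
  CO: –C(=O)– with carbon on both sides → ketone.
  CH(COOCH3): pendant –COOCH3: carbonyl C bonded to C and –OCH3 → ester.
  CH2COOCH2: –C(=O)–O–C with C on the carbonyl side → ester.
  CH2OCH2: C–O–C with sp³ carbons on both sides and no adjacent C=O → ether.
  COOCH2CH3: –C(=O)OCH2CH3: carbonyl C bonded to C and to –OEt → ester.
Ester appears at: CH(COOCH3), CH2COOCH2, CH2COOCH2, CH(COOCH3), CH2COOCH2, COOCH2CH3 → 6.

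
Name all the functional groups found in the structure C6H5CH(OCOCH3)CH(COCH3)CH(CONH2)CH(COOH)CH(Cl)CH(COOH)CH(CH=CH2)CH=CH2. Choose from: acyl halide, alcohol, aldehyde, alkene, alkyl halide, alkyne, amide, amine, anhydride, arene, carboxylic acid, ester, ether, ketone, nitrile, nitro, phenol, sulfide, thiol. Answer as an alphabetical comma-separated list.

alkene, alkyl halide, amide, arene, carboxylic acid, ester, ketone

Taking each segment in turn:
  C6H5: C6H5– phenyl ring → arene.
  CH(OCOCH3): pendant –OC(=O)CH3: an acyloxy group → ester.
  CH(COCH3): pendant –COCH3: carbonyl C bonded to two carbons → ketone.
  CH(CONH2): pendant –CONH2: carbonyl C bonded to C and N → amide.
  CH(COOH): pendant –COOH: carbonyl C bonded to C and –OH → carboxylic acid.
  CH(Cl): halogen on an sp³ carbon → alkyl halide.
  CH(COOH): pendant –COOH: carbonyl C bonded to C and –OH → carboxylic acid.
  CH(CH=CH2): pendant –CH=CH2: C=C double bond → alkene.
  CH=CH2: C=C double bond → alkene.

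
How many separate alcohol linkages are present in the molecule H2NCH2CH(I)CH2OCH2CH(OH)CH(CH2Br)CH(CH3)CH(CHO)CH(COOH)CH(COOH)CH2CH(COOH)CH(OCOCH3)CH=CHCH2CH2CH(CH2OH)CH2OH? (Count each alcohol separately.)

–NH2 on an sp³ carbon with no adjacent C=O → amine.
halogen on an sp³ carbon → alkyl halide.
C–O–C with sp³ carbons on both sides and no adjacent C=O → ether.
–OH on an sp³ carbon → alcohol (secondary).
pendant –CH2X: halogen on sp³ carbon → alkyl halide.
pendant –CHO: carbonyl C bonded to C and H → aldehyde.
pendant –COOH: carbonyl C bonded to C and –OH → carboxylic acid.
pendant –COOH: carbonyl C bonded to C and –OH → carboxylic acid.
pendant –COOH: carbonyl C bonded to C and –OH → carboxylic acid.
pendant –OC(=O)CH3: an acyloxy group → ester.
C=C double bond → alkene.
pendant –CH2OH on an sp³ backbone C → alcohol.
–OH on an sp³ carbon → alcohol.
Alcohol appears at: CH(OH), CH(CH2OH), CH2OH → 3.

3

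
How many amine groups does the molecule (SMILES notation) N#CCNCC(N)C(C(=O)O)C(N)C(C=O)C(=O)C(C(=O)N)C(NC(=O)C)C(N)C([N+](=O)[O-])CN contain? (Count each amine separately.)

5

Working along the chain:
  N≡C: N≡C–: carbon triple-bonded to nitrogen → nitrile.
  CH2NHCH2: C–N–C with sp³ carbons and no adjacent C=O → amine (secondary).
  CH(NH2): –NH2 on an sp³ carbon with no adjacent C=O → amine.
  CH(COOH): pendant –COOH: carbonyl C bonded to C and –OH → carboxylic acid.
  CH(NH2): –NH2 on an sp³ carbon with no adjacent C=O → amine.
  CH(CHO): pendant –CHO: carbonyl C bonded to C and H → aldehyde.
  CO: –C(=O)– with carbon on both sides → ketone.
  CH(CONH2): pendant –CONH2: carbonyl C bonded to C and N → amide.
  CH(NHCOCH3): pendant –NHC(=O)CH3: N bonded to a carbonyl → amide (not amine).
  CH(NH2): –NH2 on an sp³ carbon with no adjacent C=O → amine.
  CH(NO2): –NO2 on an sp³ carbon → nitro (the N=O is not a carbonyl).
  CH2NH2: –NH2 on an sp³ carbon with no adjacent C=O → amine.
Amine appears at: CH2NHCH2, CH(NH2), CH(NH2), CH(NH2), CH2NH2 → 5.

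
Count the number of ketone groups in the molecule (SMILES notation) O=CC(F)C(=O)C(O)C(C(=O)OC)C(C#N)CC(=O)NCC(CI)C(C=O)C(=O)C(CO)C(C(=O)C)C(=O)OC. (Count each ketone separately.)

3

Taking each segment in turn:
  OHC: terminal –CHO: carbonyl C bonded to H and C → aldehyde.
  CH(F): halogen on an sp³ carbon → alkyl halide.
  CO: –C(=O)– with carbon on both sides → ketone.
  CH(OH): –OH on an sp³ carbon → alcohol (secondary).
  CH(COOCH3): pendant –COOCH3: carbonyl C bonded to C and –OCH3 → ester.
  CH(CN): pendant –C≡N: nitrile.
  CH2CONHCH2: –C(=O)–N– linkage → amide (the N is not an amine).
  CH(CH2I): pendant –CH2X: halogen on sp³ carbon → alkyl halide.
  CH(CHO): pendant –CHO: carbonyl C bonded to C and H → aldehyde.
  CO: –C(=O)– with carbon on both sides → ketone.
  CH(CH2OH): pendant –CH2OH on an sp³ backbone C → alcohol.
  CH(COCH3): pendant –COCH3: carbonyl C bonded to two carbons → ketone.
  COOCH3: –C(=O)OCH3: carbonyl C bonded to C and to –OCH3 → ester (not ketone + ether).
Ketone appears at: CO, CO, CH(COCH3) → 3.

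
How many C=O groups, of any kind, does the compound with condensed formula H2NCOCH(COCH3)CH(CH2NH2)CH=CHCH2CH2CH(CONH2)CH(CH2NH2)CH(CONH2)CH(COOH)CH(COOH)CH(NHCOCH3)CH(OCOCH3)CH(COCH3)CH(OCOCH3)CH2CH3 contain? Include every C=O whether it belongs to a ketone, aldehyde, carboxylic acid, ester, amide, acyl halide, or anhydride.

H2NCO: amide, 1 C=O (running total 1).
CH(COCH3): ketone, 1 C=O (running total 2).
CH(CONH2): amide, 1 C=O (running total 3).
CH(CONH2): amide, 1 C=O (running total 4).
CH(COOH): carboxylic acid, 1 C=O (running total 5).
CH(COOH): carboxylic acid, 1 C=O (running total 6).
CH(NHCOCH3): amide, 1 C=O (running total 7).
CH(OCOCH3): ester, 1 C=O (running total 8).
CH(COCH3): ketone, 1 C=O (running total 9).
CH(OCOCH3): ester, 1 C=O (running total 10).

10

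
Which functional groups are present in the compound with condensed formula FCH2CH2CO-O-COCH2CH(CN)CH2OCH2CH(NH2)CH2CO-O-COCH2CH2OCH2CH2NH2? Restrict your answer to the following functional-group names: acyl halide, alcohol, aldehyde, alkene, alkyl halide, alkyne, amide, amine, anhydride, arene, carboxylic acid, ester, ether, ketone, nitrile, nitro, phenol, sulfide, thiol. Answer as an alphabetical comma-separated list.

halogen on an sp³ carbon → alkyl halide.
two acyl groups sharing one oxygen, –C(=O)–O–C(=O)– → anhydride.
pendant –C≡N: nitrile.
C–O–C with sp³ carbons on both sides and no adjacent C=O → ether.
–NH2 on an sp³ carbon with no adjacent C=O → amine.
two acyl groups sharing one oxygen, –C(=O)–O–C(=O)– → anhydride.
C–O–C with sp³ carbons on both sides and no adjacent C=O → ether.
–NH2 on an sp³ carbon with no adjacent C=O → amine.

alkyl halide, amine, anhydride, ether, nitrile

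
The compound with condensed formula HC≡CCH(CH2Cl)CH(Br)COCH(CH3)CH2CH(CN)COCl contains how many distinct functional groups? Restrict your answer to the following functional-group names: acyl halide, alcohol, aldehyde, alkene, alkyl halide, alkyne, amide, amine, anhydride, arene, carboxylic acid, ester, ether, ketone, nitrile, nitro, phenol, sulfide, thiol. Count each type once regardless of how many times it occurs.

Working along the chain:
  HC≡C: C≡C triple bond → alkyne.
  CH(CH2Cl): pendant –CH2X: halogen on sp³ carbon → alkyl halide.
  CH(Br): halogen on an sp³ carbon → alkyl halide.
  CO: –C(=O)– with carbon on both sides → ketone.
  CH(CN): pendant –C≡N: nitrile.
  COCl: –C(=O)Cl: carbonyl C bonded to C and to a halogen → acyl halide (not alkyl halide).
Distinct types present: acyl halide, alkyl halide, alkyne, ketone, nitrile.

5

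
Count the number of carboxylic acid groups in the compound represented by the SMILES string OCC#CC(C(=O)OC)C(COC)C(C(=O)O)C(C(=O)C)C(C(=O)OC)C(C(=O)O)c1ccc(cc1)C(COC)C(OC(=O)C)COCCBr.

2

Working along the chain:
  HOCH2: HO– on an sp³ carbon → alcohol.
  C≡C: C≡C triple bond → alkyne.
  CH(COOCH3): pendant –COOCH3: carbonyl C bonded to C and –OCH3 → ester.
  CH(CH2OCH3): pendant –CH2OCH3: C–O–C linkage → ether.
  CH(COOH): pendant –COOH: carbonyl C bonded to C and –OH → carboxylic acid.
  CH(COCH3): pendant –COCH3: carbonyl C bonded to two carbons → ketone.
  CH(COOCH3): pendant –COOCH3: carbonyl C bonded to C and –OCH3 → ester.
  CH(COOH): pendant –COOH: carbonyl C bonded to C and –OH → carboxylic acid.
  C6H4: para-disubstituted benzene ring → arene.
  CH(CH2OCH3): pendant –CH2OCH3: C–O–C linkage → ether.
  CH(OCOCH3): pendant –OC(=O)CH3: an acyloxy group → ester.
  CH2OCH2: C–O–C with sp³ carbons on both sides and no adjacent C=O → ether.
  CH2Br: halogen on an sp³ carbon → alkyl halide.
Carboxylic acid appears at: CH(COOH), CH(COOH) → 2.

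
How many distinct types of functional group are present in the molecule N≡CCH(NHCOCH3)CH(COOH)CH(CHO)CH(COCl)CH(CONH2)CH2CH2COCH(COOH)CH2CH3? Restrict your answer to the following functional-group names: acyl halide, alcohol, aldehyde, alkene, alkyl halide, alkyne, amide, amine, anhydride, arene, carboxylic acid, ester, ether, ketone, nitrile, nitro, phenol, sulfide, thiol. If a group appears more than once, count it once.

N≡C–: carbon triple-bonded to nitrogen → nitrile.
pendant –NHC(=O)CH3: N bonded to a carbonyl → amide (not amine).
pendant –COOH: carbonyl C bonded to C and –OH → carboxylic acid.
pendant –CHO: carbonyl C bonded to C and H → aldehyde.
pendant –C(=O)X: carbonyl C bonded to C and halogen → acyl halide.
pendant –CONH2: carbonyl C bonded to C and N → amide.
–C(=O)– with carbon on both sides → ketone.
pendant –COOH: carbonyl C bonded to C and –OH → carboxylic acid.
Distinct types present: acyl halide, aldehyde, amide, carboxylic acid, ketone, nitrile.

6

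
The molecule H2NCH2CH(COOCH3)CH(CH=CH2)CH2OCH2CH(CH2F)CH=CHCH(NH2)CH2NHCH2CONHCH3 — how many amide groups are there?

1

–NH2 on an sp³ carbon with no adjacent C=O → amine.
pendant –COOCH3: carbonyl C bonded to C and –OCH3 → ester.
pendant –CH=CH2: C=C double bond → alkene.
C–O–C with sp³ carbons on both sides and no adjacent C=O → ether.
pendant –CH2X: halogen on sp³ carbon → alkyl halide.
C=C double bond → alkene.
–NH2 on an sp³ carbon with no adjacent C=O → amine.
C–N–C with sp³ carbons and no adjacent C=O → amine (secondary).
–C(=O)NHCH3: carbonyl C bonded to C and to N → amide (the N is not an amine).
Amide appears at: CONHCH3 → 1.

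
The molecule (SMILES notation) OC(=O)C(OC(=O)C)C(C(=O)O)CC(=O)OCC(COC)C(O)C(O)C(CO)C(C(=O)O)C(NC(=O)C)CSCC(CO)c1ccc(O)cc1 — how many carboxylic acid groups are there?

3

–COOH: carbonyl C bonded to –OH and C → carboxylic acid (the –OH is not a separate alcohol).
pendant –OC(=O)CH3: an acyloxy group → ester.
pendant –COOH: carbonyl C bonded to C and –OH → carboxylic acid.
–C(=O)–O–C with C on the carbonyl side → ester.
pendant –CH2OCH3: C–O–C linkage → ether.
–OH on an sp³ carbon → alcohol (secondary).
–OH on an sp³ carbon → alcohol (secondary).
pendant –CH2OH on an sp³ backbone C → alcohol.
pendant –COOH: carbonyl C bonded to C and –OH → carboxylic acid.
pendant –NHC(=O)CH3: N bonded to a carbonyl → amide (not amine).
C–S–C linkage → sulfide (thioether).
pendant –CH2OH on an sp³ backbone C → alcohol.
–OH attached directly to an aromatic ring → phenol (not alcohol); the ring itself is an arene.
Carboxylic acid appears at: HOOC, CH(COOH), CH(COOH) → 3.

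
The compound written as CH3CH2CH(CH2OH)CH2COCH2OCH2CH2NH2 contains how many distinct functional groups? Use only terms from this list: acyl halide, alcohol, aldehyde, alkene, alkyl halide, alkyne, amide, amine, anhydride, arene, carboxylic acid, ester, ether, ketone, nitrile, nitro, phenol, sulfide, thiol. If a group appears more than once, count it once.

4

pendant –CH2OH on an sp³ backbone C → alcohol.
–C(=O)– with carbon on both sides → ketone.
C–O–C with sp³ carbons on both sides and no adjacent C=O → ether.
–NH2 on an sp³ carbon with no adjacent C=O → amine.
Distinct types present: alcohol, amine, ether, ketone.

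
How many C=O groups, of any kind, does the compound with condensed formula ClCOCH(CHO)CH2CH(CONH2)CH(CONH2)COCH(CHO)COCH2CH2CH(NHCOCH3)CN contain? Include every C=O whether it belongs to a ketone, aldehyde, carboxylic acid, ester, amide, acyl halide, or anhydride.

ClCO: acyl halide, 1 C=O (running total 1).
CH(CHO): aldehyde, 1 C=O (running total 2).
CH(CONH2): amide, 1 C=O (running total 3).
CH(CONH2): amide, 1 C=O (running total 4).
CO: ketone, 1 C=O (running total 5).
CH(CHO): aldehyde, 1 C=O (running total 6).
CO: ketone, 1 C=O (running total 7).
CH(NHCOCH3): amide, 1 C=O (running total 8).

8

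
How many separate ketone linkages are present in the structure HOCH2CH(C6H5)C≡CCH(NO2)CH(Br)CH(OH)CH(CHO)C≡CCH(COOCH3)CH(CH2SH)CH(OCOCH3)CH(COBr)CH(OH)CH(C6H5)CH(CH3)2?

Working along the chain:
  HOCH2: HO– on an sp³ carbon → alcohol.
  CH(C6H5): pendant –C6H5: benzene ring → arene.
  C≡C: C≡C triple bond → alkyne.
  CH(NO2): –NO2 on an sp³ carbon → nitro (the N=O is not a carbonyl).
  CH(Br): halogen on an sp³ carbon → alkyl halide.
  CH(OH): –OH on an sp³ carbon → alcohol (secondary).
  CH(CHO): pendant –CHO: carbonyl C bonded to C and H → aldehyde.
  C≡C: C≡C triple bond → alkyne.
  CH(COOCH3): pendant –COOCH3: carbonyl C bonded to C and –OCH3 → ester.
  CH(CH2SH): pendant –CH2SH → thiol.
  CH(OCOCH3): pendant –OC(=O)CH3: an acyloxy group → ester.
  CH(COBr): pendant –C(=O)X: carbonyl C bonded to C and halogen → acyl halide.
  CH(OH): –OH on an sp³ carbon → alcohol (secondary).
  CH(C6H5): pendant –C6H5: benzene ring → arene.
No segment is a ketone: CH(CHO) is aldehyde, not ketone; CH(COOCH3) is ester, not ketone; CH(OCOCH3) is ester, not ketone. → 0.

0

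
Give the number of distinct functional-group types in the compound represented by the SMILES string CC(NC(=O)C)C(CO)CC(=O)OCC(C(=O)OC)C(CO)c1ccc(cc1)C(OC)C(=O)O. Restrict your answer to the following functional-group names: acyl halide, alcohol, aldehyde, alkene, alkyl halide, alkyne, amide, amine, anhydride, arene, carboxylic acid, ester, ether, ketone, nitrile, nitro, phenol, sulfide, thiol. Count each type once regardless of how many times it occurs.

6

Reading the structure from left to right:
  CH(NHCOCH3): pendant –NHC(=O)CH3: N bonded to a carbonyl → amide (not amine).
  CH(CH2OH): pendant –CH2OH on an sp³ backbone C → alcohol.
  CH2COOCH2: –C(=O)–O–C with C on the carbonyl side → ester.
  CH(COOCH3): pendant –COOCH3: carbonyl C bonded to C and –OCH3 → ester.
  CH(CH2OH): pendant –CH2OH on an sp³ backbone C → alcohol.
  C6H4: para-disubstituted benzene ring → arene.
  CH(OCH3): pendant –OCH3: C–O–C with sp³ C, no adjacent C=O → ether.
  COOH: –COOH: carbonyl C bonded to –OH and C → carboxylic acid (the –OH is not a separate alcohol).
Distinct types present: alcohol, amide, arene, carboxylic acid, ester, ether.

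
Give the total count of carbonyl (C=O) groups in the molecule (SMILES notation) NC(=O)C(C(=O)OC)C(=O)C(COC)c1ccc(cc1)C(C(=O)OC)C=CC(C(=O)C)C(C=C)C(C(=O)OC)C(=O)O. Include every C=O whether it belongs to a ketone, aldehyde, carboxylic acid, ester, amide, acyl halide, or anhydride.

H2NCO: amide, 1 C=O (running total 1).
CH(COOCH3): ester, 1 C=O (running total 2).
CO: ketone, 1 C=O (running total 3).
CH(COOCH3): ester, 1 C=O (running total 4).
CH(COCH3): ketone, 1 C=O (running total 5).
CH(COOCH3): ester, 1 C=O (running total 6).
COOH: carboxylic acid, 1 C=O (running total 7).

7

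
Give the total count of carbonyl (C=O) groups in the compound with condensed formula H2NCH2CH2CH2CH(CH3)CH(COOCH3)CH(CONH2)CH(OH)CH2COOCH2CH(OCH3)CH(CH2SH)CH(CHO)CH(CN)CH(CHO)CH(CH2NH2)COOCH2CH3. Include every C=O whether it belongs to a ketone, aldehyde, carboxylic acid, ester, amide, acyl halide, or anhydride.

6

CH(COOCH3): ester, 1 C=O (running total 1).
CH(CONH2): amide, 1 C=O (running total 2).
CH2COOCH2: ester, 1 C=O (running total 3).
CH(CHO): aldehyde, 1 C=O (running total 4).
CH(CHO): aldehyde, 1 C=O (running total 5).
COOCH2CH3: ester, 1 C=O (running total 6).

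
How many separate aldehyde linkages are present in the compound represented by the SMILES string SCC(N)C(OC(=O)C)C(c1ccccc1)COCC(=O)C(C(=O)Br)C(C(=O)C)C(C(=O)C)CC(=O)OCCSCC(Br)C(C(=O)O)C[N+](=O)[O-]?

Reading the structure from left to right:
  HSCH2: –SH on an sp³ carbon → thiol.
  CH(NH2): –NH2 on an sp³ carbon with no adjacent C=O → amine.
  CH(OCOCH3): pendant –OC(=O)CH3: an acyloxy group → ester.
  CH(C6H5): pendant –C6H5: benzene ring → arene.
  CH2OCH2: C–O–C with sp³ carbons on both sides and no adjacent C=O → ether.
  CO: –C(=O)– with carbon on both sides → ketone.
  CH(COBr): pendant –C(=O)X: carbonyl C bonded to C and halogen → acyl halide.
  CH(COCH3): pendant –COCH3: carbonyl C bonded to two carbons → ketone.
  CH(COCH3): pendant –COCH3: carbonyl C bonded to two carbons → ketone.
  CH2COOCH2: –C(=O)–O–C with C on the carbonyl side → ester.
  CH2SCH2: C–S–C linkage → sulfide (thioether).
  CH(Br): halogen on an sp³ carbon → alkyl halide.
  CH(COOH): pendant –COOH: carbonyl C bonded to C and –OH → carboxylic acid.
  CH2NO2: –NO2 on carbon → nitro group.
No segment is a aldehyde: CH(OCOCH3) is ester, not aldehyde; CO is ketone, not aldehyde; CH(COBr) is acyl halide, not aldehyde. → 0.

0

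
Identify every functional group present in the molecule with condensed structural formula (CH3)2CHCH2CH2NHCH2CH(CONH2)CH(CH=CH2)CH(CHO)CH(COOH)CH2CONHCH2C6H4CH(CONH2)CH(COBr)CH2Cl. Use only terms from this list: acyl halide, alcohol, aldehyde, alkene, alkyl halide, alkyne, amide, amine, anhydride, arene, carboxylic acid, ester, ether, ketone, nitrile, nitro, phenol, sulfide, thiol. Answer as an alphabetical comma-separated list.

Working along the chain:
  CH2NHCH2: C–N–C with sp³ carbons and no adjacent C=O → amine (secondary).
  CH(CONH2): pendant –CONH2: carbonyl C bonded to C and N → amide.
  CH(CH=CH2): pendant –CH=CH2: C=C double bond → alkene.
  CH(CHO): pendant –CHO: carbonyl C bonded to C and H → aldehyde.
  CH(COOH): pendant –COOH: carbonyl C bonded to C and –OH → carboxylic acid.
  CH2CONHCH2: –C(=O)–N– linkage → amide (the N is not an amine).
  C6H4: para-disubstituted benzene ring → arene.
  CH(CONH2): pendant –CONH2: carbonyl C bonded to C and N → amide.
  CH(COBr): pendant –C(=O)X: carbonyl C bonded to C and halogen → acyl halide.
  CH2Cl: halogen on an sp³ carbon → alkyl halide.

acyl halide, aldehyde, alkene, alkyl halide, amide, amine, arene, carboxylic acid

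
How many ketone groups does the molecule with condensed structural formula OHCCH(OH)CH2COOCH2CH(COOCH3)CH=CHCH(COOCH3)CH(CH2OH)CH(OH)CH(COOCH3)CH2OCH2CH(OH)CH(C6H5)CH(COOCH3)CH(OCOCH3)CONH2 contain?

0

Working along the chain:
  OHC: terminal –CHO: carbonyl C bonded to H and C → aldehyde.
  CH(OH): –OH on an sp³ carbon → alcohol (secondary).
  CH2COOCH2: –C(=O)–O–C with C on the carbonyl side → ester.
  CH(COOCH3): pendant –COOCH3: carbonyl C bonded to C and –OCH3 → ester.
  CH=CH: C=C double bond → alkene.
  CH(COOCH3): pendant –COOCH3: carbonyl C bonded to C and –OCH3 → ester.
  CH(CH2OH): pendant –CH2OH on an sp³ backbone C → alcohol.
  CH(OH): –OH on an sp³ carbon → alcohol (secondary).
  CH(COOCH3): pendant –COOCH3: carbonyl C bonded to C and –OCH3 → ester.
  CH2OCH2: C–O–C with sp³ carbons on both sides and no adjacent C=O → ether.
  CH(OH): –OH on an sp³ carbon → alcohol (secondary).
  CH(C6H5): pendant –C6H5: benzene ring → arene.
  CH(COOCH3): pendant –COOCH3: carbonyl C bonded to C and –OCH3 → ester.
  CH(OCOCH3): pendant –OC(=O)CH3: an acyloxy group → ester.
  CONH2: –C(=O)NH2: carbonyl C bonded to C and to N → amide (the N is not a separate amine).
No segment is a ketone: OHC is aldehyde, not ketone; CH2COOCH2 is ester, not ketone; CH(COOCH3) is ester, not ketone. → 0.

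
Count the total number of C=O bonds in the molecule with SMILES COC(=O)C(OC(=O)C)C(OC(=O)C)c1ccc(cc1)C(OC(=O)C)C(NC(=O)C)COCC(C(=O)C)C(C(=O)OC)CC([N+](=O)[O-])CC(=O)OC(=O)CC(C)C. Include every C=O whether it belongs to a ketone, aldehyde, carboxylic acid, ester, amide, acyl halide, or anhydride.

9

CH3OOC: ester, 1 C=O (running total 1).
CH(OCOCH3): ester, 1 C=O (running total 2).
CH(OCOCH3): ester, 1 C=O (running total 3).
CH(OCOCH3): ester, 1 C=O (running total 4).
CH(NHCOCH3): amide, 1 C=O (running total 5).
CH(COCH3): ketone, 1 C=O (running total 6).
CH(COOCH3): ester, 1 C=O (running total 7).
CH2CO-O-COCH2: anhydride, 2 C=O (running total 9).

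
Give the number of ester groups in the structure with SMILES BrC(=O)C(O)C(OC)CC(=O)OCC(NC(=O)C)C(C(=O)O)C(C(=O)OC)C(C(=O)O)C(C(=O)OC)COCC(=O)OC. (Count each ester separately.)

4

Reading the structure from left to right:
  BrCO: –C(=O)Br: carbonyl C bonded to C and to a halogen → acyl halide (not alkyl halide).
  CH(OH): –OH on an sp³ carbon → alcohol (secondary).
  CH(OCH3): pendant –OCH3: C–O–C with sp³ C, no adjacent C=O → ether.
  CH2COOCH2: –C(=O)–O–C with C on the carbonyl side → ester.
  CH(NHCOCH3): pendant –NHC(=O)CH3: N bonded to a carbonyl → amide (not amine).
  CH(COOH): pendant –COOH: carbonyl C bonded to C and –OH → carboxylic acid.
  CH(COOCH3): pendant –COOCH3: carbonyl C bonded to C and –OCH3 → ester.
  CH(COOH): pendant –COOH: carbonyl C bonded to C and –OH → carboxylic acid.
  CH(COOCH3): pendant –COOCH3: carbonyl C bonded to C and –OCH3 → ester.
  CH2OCH2: C–O–C with sp³ carbons on both sides and no adjacent C=O → ether.
  COOCH3: –C(=O)OCH3: carbonyl C bonded to C and to –OCH3 → ester (not ketone + ether).
Ester appears at: CH2COOCH2, CH(COOCH3), CH(COOCH3), COOCH3 → 4.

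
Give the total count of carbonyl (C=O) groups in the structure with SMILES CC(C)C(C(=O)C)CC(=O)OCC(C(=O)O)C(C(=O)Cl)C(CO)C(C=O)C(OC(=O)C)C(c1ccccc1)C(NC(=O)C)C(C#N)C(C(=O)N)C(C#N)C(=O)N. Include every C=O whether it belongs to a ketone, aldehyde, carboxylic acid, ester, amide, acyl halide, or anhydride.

CH(COCH3): ketone, 1 C=O (running total 1).
CH2COOCH2: ester, 1 C=O (running total 2).
CH(COOH): carboxylic acid, 1 C=O (running total 3).
CH(COCl): acyl halide, 1 C=O (running total 4).
CH(CHO): aldehyde, 1 C=O (running total 5).
CH(OCOCH3): ester, 1 C=O (running total 6).
CH(NHCOCH3): amide, 1 C=O (running total 7).
CH(CONH2): amide, 1 C=O (running total 8).
CONH2: amide, 1 C=O (running total 9).

9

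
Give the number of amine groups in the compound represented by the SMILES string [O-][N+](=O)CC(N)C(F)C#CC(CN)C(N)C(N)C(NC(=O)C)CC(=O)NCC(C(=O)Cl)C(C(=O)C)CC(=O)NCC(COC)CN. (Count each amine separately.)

5

Reading the structure from left to right:
  O2NCH2: –NO2 on carbon → nitro group.
  CH(NH2): –NH2 on an sp³ carbon with no adjacent C=O → amine.
  CH(F): halogen on an sp³ carbon → alkyl halide.
  C≡C: C≡C triple bond → alkyne.
  CH(CH2NH2): pendant –CH2NH2: N on sp³ C, no adjacent C=O → amine.
  CH(NH2): –NH2 on an sp³ carbon with no adjacent C=O → amine.
  CH(NH2): –NH2 on an sp³ carbon with no adjacent C=O → amine.
  CH(NHCOCH3): pendant –NHC(=O)CH3: N bonded to a carbonyl → amide (not amine).
  CH2CONHCH2: –C(=O)–N– linkage → amide (the N is not an amine).
  CH(COCl): pendant –C(=O)X: carbonyl C bonded to C and halogen → acyl halide.
  CH(COCH3): pendant –COCH3: carbonyl C bonded to two carbons → ketone.
  CH2CONHCH2: –C(=O)–N– linkage → amide (the N is not an amine).
  CH(CH2OCH3): pendant –CH2OCH3: C–O–C linkage → ether.
  CH2NH2: –NH2 on an sp³ carbon with no adjacent C=O → amine.
Amine appears at: CH(NH2), CH(CH2NH2), CH(NH2), CH(NH2), CH2NH2 → 5.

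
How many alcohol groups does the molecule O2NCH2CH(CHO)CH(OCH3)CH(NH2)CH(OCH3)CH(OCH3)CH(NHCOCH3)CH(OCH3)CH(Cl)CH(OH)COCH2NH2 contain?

1

Reading the structure from left to right:
  O2NCH2: –NO2 on carbon → nitro group.
  CH(CHO): pendant –CHO: carbonyl C bonded to C and H → aldehyde.
  CH(OCH3): pendant –OCH3: C–O–C with sp³ C, no adjacent C=O → ether.
  CH(NH2): –NH2 on an sp³ carbon with no adjacent C=O → amine.
  CH(OCH3): pendant –OCH3: C–O–C with sp³ C, no adjacent C=O → ether.
  CH(OCH3): pendant –OCH3: C–O–C with sp³ C, no adjacent C=O → ether.
  CH(NHCOCH3): pendant –NHC(=O)CH3: N bonded to a carbonyl → amide (not amine).
  CH(OCH3): pendant –OCH3: C–O–C with sp³ C, no adjacent C=O → ether.
  CH(Cl): halogen on an sp³ carbon → alkyl halide.
  CH(OH): –OH on an sp³ carbon → alcohol (secondary).
  CO: –C(=O)– with carbon on both sides → ketone.
  CH2NH2: –NH2 on an sp³ carbon with no adjacent C=O → amine.
Alcohol appears at: CH(OH) → 1.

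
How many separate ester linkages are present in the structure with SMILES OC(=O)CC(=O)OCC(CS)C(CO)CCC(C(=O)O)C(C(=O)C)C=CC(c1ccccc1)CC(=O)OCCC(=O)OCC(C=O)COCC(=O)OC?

–COOH: carbonyl C bonded to –OH and C → carboxylic acid (the –OH is not a separate alcohol).
–C(=O)–O–C with C on the carbonyl side → ester.
pendant –CH2SH → thiol.
pendant –CH2OH on an sp³ backbone C → alcohol.
pendant –COOH: carbonyl C bonded to C and –OH → carboxylic acid.
pendant –COCH3: carbonyl C bonded to two carbons → ketone.
C=C double bond → alkene.
pendant –C6H5: benzene ring → arene.
–C(=O)–O–C with C on the carbonyl side → ester.
–C(=O)–O–C with C on the carbonyl side → ester.
pendant –CHO: carbonyl C bonded to C and H → aldehyde.
C–O–C with sp³ carbons on both sides and no adjacent C=O → ether.
–C(=O)OCH3: carbonyl C bonded to C and to –OCH3 → ester (not ketone + ether).
Ester appears at: CH2COOCH2, CH2COOCH2, CH2COOCH2, COOCH3 → 4.

4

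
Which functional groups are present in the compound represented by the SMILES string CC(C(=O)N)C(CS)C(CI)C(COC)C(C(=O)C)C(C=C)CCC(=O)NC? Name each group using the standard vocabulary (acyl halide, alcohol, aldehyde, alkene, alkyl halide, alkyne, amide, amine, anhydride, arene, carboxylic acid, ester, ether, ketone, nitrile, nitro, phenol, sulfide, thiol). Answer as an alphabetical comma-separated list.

Reading the structure from left to right:
  CH(CONH2): pendant –CONH2: carbonyl C bonded to C and N → amide.
  CH(CH2SH): pendant –CH2SH → thiol.
  CH(CH2I): pendant –CH2X: halogen on sp³ carbon → alkyl halide.
  CH(CH2OCH3): pendant –CH2OCH3: C–O–C linkage → ether.
  CH(COCH3): pendant –COCH3: carbonyl C bonded to two carbons → ketone.
  CH(CH=CH2): pendant –CH=CH2: C=C double bond → alkene.
  CONHCH3: –C(=O)NHCH3: carbonyl C bonded to C and to N → amide (the N is not an amine).

alkene, alkyl halide, amide, ether, ketone, thiol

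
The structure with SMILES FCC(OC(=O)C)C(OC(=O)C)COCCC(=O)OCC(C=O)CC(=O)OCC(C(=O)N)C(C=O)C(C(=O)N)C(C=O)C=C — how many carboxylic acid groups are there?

0

Taking each segment in turn:
  FCH2: halogen on an sp³ carbon → alkyl halide.
  CH(OCOCH3): pendant –OC(=O)CH3: an acyloxy group → ester.
  CH(OCOCH3): pendant –OC(=O)CH3: an acyloxy group → ester.
  CH2OCH2: C–O–C with sp³ carbons on both sides and no adjacent C=O → ether.
  CH2COOCH2: –C(=O)–O–C with C on the carbonyl side → ester.
  CH(CHO): pendant –CHO: carbonyl C bonded to C and H → aldehyde.
  CH2COOCH2: –C(=O)–O–C with C on the carbonyl side → ester.
  CH(CONH2): pendant –CONH2: carbonyl C bonded to C and N → amide.
  CH(CHO): pendant –CHO: carbonyl C bonded to C and H → aldehyde.
  CH(CONH2): pendant –CONH2: carbonyl C bonded to C and N → amide.
  CH(CHO): pendant –CHO: carbonyl C bonded to C and H → aldehyde.
  CH=CH2: C=C double bond → alkene.
No segment is a carboxylic acid: CH(OCOCH3) is ester, not carboxylic acid; CH(OCOCH3) is ester, not carboxylic acid; CH2COOCH2 is ester, not carboxylic acid. → 0.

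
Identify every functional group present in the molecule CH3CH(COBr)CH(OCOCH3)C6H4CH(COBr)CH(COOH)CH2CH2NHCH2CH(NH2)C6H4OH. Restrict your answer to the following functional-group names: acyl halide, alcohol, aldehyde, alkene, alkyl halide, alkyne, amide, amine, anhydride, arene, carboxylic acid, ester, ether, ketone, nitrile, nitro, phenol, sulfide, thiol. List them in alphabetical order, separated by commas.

acyl halide, amine, arene, carboxylic acid, ester, phenol

Taking each segment in turn:
  CH(COBr): pendant –C(=O)X: carbonyl C bonded to C and halogen → acyl halide.
  CH(OCOCH3): pendant –OC(=O)CH3: an acyloxy group → ester.
  C6H4: para-disubstituted benzene ring → arene.
  CH(COBr): pendant –C(=O)X: carbonyl C bonded to C and halogen → acyl halide.
  CH(COOH): pendant –COOH: carbonyl C bonded to C and –OH → carboxylic acid.
  CH2NHCH2: C–N–C with sp³ carbons and no adjacent C=O → amine (secondary).
  CH(NH2): –NH2 on an sp³ carbon with no adjacent C=O → amine.
  C6H4OH: –OH attached directly to an aromatic ring → phenol (not alcohol); the ring itself is an arene.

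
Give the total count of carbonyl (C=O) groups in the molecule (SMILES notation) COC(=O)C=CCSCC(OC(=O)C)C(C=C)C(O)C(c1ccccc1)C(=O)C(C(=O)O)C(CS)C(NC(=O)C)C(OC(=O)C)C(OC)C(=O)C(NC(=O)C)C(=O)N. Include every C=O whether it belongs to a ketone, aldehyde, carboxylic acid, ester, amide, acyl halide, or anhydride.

CH3OOC: ester, 1 C=O (running total 1).
CH(OCOCH3): ester, 1 C=O (running total 2).
CO: ketone, 1 C=O (running total 3).
CH(COOH): carboxylic acid, 1 C=O (running total 4).
CH(NHCOCH3): amide, 1 C=O (running total 5).
CH(OCOCH3): ester, 1 C=O (running total 6).
CO: ketone, 1 C=O (running total 7).
CH(NHCOCH3): amide, 1 C=O (running total 8).
CONH2: amide, 1 C=O (running total 9).

9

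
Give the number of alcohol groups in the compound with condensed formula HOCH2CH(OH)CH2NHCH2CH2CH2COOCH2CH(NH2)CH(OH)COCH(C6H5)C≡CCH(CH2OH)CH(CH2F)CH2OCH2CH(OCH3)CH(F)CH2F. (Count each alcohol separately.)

HO– on an sp³ carbon → alcohol.
–OH on an sp³ carbon → alcohol (secondary).
C–N–C with sp³ carbons and no adjacent C=O → amine (secondary).
–C(=O)–O–C with C on the carbonyl side → ester.
–NH2 on an sp³ carbon with no adjacent C=O → amine.
–OH on an sp³ carbon → alcohol (secondary).
–C(=O)– with carbon on both sides → ketone.
pendant –C6H5: benzene ring → arene.
C≡C triple bond → alkyne.
pendant –CH2OH on an sp³ backbone C → alcohol.
pendant –CH2X: halogen on sp³ carbon → alkyl halide.
C–O–C with sp³ carbons on both sides and no adjacent C=O → ether.
pendant –OCH3: C–O–C with sp³ C, no adjacent C=O → ether.
halogen on an sp³ carbon → alkyl halide.
halogen on an sp³ carbon → alkyl halide.
Alcohol appears at: HOCH2, CH(OH), CH(OH), CH(CH2OH) → 4.

4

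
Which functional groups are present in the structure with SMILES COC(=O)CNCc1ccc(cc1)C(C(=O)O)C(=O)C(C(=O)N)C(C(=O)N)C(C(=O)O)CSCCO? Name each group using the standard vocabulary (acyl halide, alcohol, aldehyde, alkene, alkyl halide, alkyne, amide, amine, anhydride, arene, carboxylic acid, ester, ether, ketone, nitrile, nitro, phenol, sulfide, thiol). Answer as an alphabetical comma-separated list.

alcohol, amide, amine, arene, carboxylic acid, ester, ketone, sulfide

Taking each segment in turn:
  CH3OOC: CH3O–C(=O)–: carbonyl C bonded to C and to –OCH3 → ester (not ketone + ether).
  CH2NHCH2: C–N–C with sp³ carbons and no adjacent C=O → amine (secondary).
  C6H4: para-disubstituted benzene ring → arene.
  CH(COOH): pendant –COOH: carbonyl C bonded to C and –OH → carboxylic acid.
  CO: –C(=O)– with carbon on both sides → ketone.
  CH(CONH2): pendant –CONH2: carbonyl C bonded to C and N → amide.
  CH(CONH2): pendant –CONH2: carbonyl C bonded to C and N → amide.
  CH(COOH): pendant –COOH: carbonyl C bonded to C and –OH → carboxylic acid.
  CH2SCH2: C–S–C linkage → sulfide (thioether).
  CH2OH: –OH on an sp³ carbon → alcohol.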